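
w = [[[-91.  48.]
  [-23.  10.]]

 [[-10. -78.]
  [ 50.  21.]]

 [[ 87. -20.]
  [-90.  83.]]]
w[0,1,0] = -23.0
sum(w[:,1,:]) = 51.0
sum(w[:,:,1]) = 64.0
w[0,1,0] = -23.0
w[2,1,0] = -90.0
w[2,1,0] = -90.0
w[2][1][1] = 83.0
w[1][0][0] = -10.0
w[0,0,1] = 48.0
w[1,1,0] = 50.0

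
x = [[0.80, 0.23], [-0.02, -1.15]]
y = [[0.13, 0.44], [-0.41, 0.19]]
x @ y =[[0.01, 0.4],[0.47, -0.23]]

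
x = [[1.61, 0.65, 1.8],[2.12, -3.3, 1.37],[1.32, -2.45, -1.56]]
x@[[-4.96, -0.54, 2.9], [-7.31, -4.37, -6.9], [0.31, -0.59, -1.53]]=[[-12.18, -4.77, -2.57], [14.03, 12.47, 26.82], [10.88, 10.91, 23.12]]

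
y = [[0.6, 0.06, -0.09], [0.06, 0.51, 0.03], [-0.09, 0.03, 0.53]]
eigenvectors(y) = [[0.84,0.52,0.15], [0.22,-0.59,0.78], [-0.5,0.62,0.61]]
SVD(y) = [[-0.84, -0.15, 0.52],[-0.22, -0.78, -0.59],[0.50, -0.61, 0.62]] @ diag([0.6690475724086794, 0.5454805366870716, 0.425471890904249]) @ [[-0.84, -0.22, 0.50], [-0.15, -0.78, -0.61], [0.52, -0.59, 0.62]]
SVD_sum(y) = [[0.47, 0.13, -0.28], [0.13, 0.03, -0.07], [-0.28, -0.07, 0.16]] + [[0.01, 0.07, 0.05], [0.07, 0.33, 0.26], [0.05, 0.26, 0.2]] + [[0.12, -0.13, 0.14],[-0.13, 0.15, -0.15],[0.14, -0.15, 0.16]]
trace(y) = 1.64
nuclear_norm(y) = 1.64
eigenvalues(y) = [0.67, 0.43, 0.55]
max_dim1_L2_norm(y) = 0.61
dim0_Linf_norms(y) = [0.6, 0.51, 0.53]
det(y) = 0.16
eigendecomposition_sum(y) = [[0.47,0.13,-0.28],[0.13,0.03,-0.07],[-0.28,-0.07,0.16]] + [[0.12, -0.13, 0.14], [-0.13, 0.15, -0.15], [0.14, -0.15, 0.16]] + [[0.01, 0.07, 0.05], [0.07, 0.33, 0.26], [0.05, 0.26, 0.20]]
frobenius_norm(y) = 0.96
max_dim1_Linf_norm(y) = 0.6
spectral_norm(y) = 0.67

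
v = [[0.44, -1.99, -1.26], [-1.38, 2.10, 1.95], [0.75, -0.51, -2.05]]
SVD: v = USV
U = [[-0.52, 0.54, -0.66], [0.72, -0.13, -0.68], [-0.46, -0.83, -0.32]]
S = [4.38, 1.22, 0.44]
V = [[-0.36,0.64,0.68],[-0.17,-0.76,0.62],[0.92,0.11,0.38]]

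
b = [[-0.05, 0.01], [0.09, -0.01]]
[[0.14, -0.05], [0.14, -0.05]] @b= [[-0.01, 0.00], [-0.01, 0.0]]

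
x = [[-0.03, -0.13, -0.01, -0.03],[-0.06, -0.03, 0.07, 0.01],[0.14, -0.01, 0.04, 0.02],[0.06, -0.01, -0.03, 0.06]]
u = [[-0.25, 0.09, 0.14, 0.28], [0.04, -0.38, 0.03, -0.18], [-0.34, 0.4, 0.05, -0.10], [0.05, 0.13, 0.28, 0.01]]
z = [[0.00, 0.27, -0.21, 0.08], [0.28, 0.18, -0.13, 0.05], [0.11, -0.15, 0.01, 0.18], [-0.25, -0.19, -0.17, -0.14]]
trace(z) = 0.05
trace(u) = -0.57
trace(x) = 0.04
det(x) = -0.00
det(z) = -0.01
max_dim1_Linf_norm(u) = 0.4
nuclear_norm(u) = 1.57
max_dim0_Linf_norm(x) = 0.14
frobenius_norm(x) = 0.24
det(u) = 0.02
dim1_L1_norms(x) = [0.2, 0.17, 0.21, 0.16]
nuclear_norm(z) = 1.24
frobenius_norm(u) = 0.86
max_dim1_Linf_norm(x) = 0.14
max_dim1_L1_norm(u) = 0.89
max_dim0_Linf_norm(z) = 0.28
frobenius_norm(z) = 0.68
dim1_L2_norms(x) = [0.14, 0.1, 0.15, 0.09]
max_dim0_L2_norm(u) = 0.57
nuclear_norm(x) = 0.45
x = u @ z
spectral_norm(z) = 0.52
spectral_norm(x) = 0.18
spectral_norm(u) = 0.68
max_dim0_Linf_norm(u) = 0.4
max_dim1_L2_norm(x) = 0.15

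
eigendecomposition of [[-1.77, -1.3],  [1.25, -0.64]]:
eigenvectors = [[0.71+0.00j, 0.71-0.00j], [(-0.31-0.63j), (-0.31+0.63j)]]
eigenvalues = [(-1.2+1.14j), (-1.2-1.14j)]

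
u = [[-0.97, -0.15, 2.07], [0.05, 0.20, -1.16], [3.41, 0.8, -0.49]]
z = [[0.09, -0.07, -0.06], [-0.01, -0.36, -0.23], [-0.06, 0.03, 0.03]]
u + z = [[-0.88, -0.22, 2.01], [0.04, -0.16, -1.39], [3.35, 0.83, -0.46]]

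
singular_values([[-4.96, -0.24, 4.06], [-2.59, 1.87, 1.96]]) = [7.21, 1.77]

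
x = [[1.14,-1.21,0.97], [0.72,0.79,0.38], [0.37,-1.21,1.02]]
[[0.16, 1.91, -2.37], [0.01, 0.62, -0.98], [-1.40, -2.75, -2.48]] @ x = [[0.68, 4.18, -1.54], [0.10, 1.66, -0.75], [-4.49, 2.52, -4.93]]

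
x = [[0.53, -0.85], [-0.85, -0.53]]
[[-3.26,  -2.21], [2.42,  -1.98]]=x@[[-3.77,0.51], [1.48,2.92]]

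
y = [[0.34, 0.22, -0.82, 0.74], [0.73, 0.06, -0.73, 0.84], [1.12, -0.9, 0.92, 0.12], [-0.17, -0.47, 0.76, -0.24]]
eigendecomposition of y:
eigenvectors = [[0.30+0.00j, (-0.55-0.11j), (-0.55+0.11j), (-0.05+0j)], [0.24+0.00j, -0.67+0.00j, (-0.67-0j), -0.71+0.00j], [-0.68+0.00j, -0.12+0.11j, (-0.12-0.11j), -0.58+0.00j], [(-0.62+0j), (0.33-0.32j), (0.33+0.32j), (-0.4+0j)]]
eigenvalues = [(0.86+0j), (0.11+0.63j), (0.11-0.63j), (-0+0j)]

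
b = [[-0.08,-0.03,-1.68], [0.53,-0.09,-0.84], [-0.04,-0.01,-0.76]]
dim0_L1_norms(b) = [0.65, 0.13, 3.28]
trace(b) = -0.93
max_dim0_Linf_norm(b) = 1.68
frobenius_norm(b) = 2.10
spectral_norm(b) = 2.03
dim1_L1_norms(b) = [1.79, 1.46, 0.81]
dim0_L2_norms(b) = [0.54, 0.1, 2.03]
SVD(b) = [[0.82, -0.39, -0.41], [0.43, 0.90, 0.01], [0.37, -0.18, 0.91]] @ diag([2.0323907704945428, 0.522474966246014, 0.0027686918977803416]) @ [[0.07, -0.03, -1.00], [0.99, -0.13, 0.08], [0.13, 0.99, -0.02]]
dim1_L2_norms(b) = [1.68, 1.0, 0.76]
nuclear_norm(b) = 2.56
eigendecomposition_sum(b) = [[(-0+0.04j), (-0-0j), 0.01-0.08j], [(0.26+0.28j), (-0.05-0.01j), -0.58-0.62j], [-0.00-0.01j, 0.00+0.00j, (0.01+0.01j)]] + [[-0.00-0.04j, -0.00+0.00j, 0.01+0.08j], [(0.26-0.28j), (-0.05+0.01j), -0.58+0.62j], [-0.00+0.01j, 0.00-0.00j, 0.01-0.01j]] + [[-0.07-0.00j, (-0.03+0j), (-1.7+0j)], [(0.01+0j), -0j, (0.33-0j)], [-0.03-0.00j, (-0.01+0j), (-0.78+0j)]]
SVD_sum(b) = [[0.12, -0.06, -1.66], [0.06, -0.03, -0.88], [0.06, -0.02, -0.75]] + [[-0.2, 0.03, -0.02], [0.47, -0.06, 0.04], [-0.10, 0.01, -0.01]] + [[-0.0,  -0.00,  0.00], [0.00,  0.0,  -0.00], [0.0,  0.0,  -0.0]]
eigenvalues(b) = [(-0.04+0.04j), (-0.04-0.04j), (-0.84+0j)]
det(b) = -0.00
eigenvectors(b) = [[(-0.06-0.07j), (-0.06+0.07j), 0.90+0.00j], [(-1+0j), -1.00-0.00j, (-0.17+0j)], [0.02+0.00j, 0.02-0.00j, 0.41+0.00j]]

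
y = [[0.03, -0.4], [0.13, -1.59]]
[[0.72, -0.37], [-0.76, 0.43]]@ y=[[-0.03, 0.3], [0.03, -0.38]]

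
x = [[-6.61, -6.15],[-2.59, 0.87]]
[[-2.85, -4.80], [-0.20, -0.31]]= x @ [[0.17,0.28], [0.28,0.48]]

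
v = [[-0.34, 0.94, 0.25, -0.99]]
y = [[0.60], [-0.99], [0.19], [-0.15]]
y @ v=[[-0.20,0.56,0.15,-0.59], [0.34,-0.93,-0.25,0.98], [-0.06,0.18,0.05,-0.19], [0.05,-0.14,-0.04,0.15]]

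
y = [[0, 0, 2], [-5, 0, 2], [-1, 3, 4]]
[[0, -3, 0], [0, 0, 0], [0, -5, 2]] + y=[[0, -3, 2], [-5, 0, 2], [-1, -2, 6]]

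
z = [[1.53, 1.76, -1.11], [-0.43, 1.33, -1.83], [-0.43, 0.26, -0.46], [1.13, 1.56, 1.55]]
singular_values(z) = [3.22, 2.71, 0.94]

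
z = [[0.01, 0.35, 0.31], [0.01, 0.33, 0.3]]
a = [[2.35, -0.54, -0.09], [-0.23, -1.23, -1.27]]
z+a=[[2.36,-0.19,0.22], [-0.22,-0.9,-0.97]]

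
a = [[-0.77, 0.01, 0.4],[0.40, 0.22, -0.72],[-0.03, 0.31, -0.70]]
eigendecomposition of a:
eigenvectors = [[-0.76+0.00j, -0.76-0.00j, (0.21+0j)], [(0.22-0.32j), (0.22+0.32j), 0.90+0.00j], [-0.28-0.45j, -0.28+0.45j, (0.39+0j)]]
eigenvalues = [(-0.63+0.24j), (-0.63-0.24j), 0j]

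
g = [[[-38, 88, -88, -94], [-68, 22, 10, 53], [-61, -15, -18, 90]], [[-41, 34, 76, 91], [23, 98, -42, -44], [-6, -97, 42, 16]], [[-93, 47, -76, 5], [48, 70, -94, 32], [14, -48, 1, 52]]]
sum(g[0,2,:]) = -4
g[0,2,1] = -15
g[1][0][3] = 91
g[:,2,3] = [90, 16, 52]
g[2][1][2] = -94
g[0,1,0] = -68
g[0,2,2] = -18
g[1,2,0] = -6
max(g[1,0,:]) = 91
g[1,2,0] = -6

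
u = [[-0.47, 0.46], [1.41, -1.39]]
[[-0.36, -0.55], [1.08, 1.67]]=u @ [[0.98, 0.22], [0.22, -0.98]]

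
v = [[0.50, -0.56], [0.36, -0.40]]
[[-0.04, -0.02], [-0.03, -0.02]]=v @ [[0.04, 0.04], [0.10, 0.08]]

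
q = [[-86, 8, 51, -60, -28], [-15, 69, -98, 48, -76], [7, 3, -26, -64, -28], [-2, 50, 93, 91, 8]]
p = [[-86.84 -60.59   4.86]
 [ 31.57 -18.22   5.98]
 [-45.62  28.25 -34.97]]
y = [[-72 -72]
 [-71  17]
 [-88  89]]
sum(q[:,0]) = -96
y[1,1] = 17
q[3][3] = 91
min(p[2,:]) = -45.62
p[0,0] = -86.84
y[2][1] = 89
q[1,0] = -15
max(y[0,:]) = -72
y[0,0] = -72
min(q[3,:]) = -2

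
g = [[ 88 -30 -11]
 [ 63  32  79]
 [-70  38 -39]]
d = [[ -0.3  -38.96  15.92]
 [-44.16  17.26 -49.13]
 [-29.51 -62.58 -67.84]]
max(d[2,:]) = -29.51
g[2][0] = -70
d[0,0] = -0.3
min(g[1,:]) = 32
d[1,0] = -44.16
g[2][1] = 38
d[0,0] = -0.3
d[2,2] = -67.84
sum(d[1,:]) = -76.03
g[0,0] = 88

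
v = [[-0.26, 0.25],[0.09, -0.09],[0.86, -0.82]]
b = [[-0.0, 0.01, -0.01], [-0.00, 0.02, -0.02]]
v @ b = [[0.00, 0.0, -0.00], [0.0, -0.0, 0.00], [0.0, -0.01, 0.01]]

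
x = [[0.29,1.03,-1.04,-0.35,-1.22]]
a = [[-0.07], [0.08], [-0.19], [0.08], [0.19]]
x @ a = [[-0.00]]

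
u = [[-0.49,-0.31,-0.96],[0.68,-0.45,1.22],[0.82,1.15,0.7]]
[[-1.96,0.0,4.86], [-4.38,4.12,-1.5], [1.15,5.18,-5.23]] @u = [[4.95, 6.20, 5.28], [3.72, -2.22, 8.18], [-1.33, -8.70, 1.55]]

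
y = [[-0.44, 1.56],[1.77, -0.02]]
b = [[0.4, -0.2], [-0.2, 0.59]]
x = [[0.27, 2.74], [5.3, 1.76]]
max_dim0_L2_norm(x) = 5.31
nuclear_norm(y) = 3.36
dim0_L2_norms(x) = [5.31, 3.26]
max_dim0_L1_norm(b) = 0.79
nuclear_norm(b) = 0.99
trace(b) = 0.99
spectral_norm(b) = 0.72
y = x @ b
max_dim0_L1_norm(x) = 5.57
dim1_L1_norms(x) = [3.01, 7.06]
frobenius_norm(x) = 6.23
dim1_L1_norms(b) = [0.6, 0.79]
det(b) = 0.20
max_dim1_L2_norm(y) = 1.77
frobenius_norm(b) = 0.77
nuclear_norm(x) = 8.18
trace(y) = -0.46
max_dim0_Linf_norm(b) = 0.59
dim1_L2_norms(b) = [0.45, 0.62]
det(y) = -2.75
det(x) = -14.05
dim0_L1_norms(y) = [2.21, 1.58]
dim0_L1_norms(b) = [0.6, 0.79]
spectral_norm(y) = 1.93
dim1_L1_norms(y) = [2.0, 1.79]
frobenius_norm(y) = 2.40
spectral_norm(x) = 5.72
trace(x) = 2.03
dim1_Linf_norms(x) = [2.74, 5.3]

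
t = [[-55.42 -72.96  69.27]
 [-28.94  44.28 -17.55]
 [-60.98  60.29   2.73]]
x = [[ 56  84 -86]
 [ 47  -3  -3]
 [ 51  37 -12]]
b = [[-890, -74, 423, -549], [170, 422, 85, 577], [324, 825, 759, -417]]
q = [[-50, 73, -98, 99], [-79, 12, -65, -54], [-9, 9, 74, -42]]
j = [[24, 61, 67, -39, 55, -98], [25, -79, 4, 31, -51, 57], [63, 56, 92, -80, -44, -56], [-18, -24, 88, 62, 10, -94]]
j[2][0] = 63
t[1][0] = -28.94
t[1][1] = 44.28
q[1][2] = -65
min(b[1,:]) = 85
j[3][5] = -94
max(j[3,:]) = 88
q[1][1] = 12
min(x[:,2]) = -86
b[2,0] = 324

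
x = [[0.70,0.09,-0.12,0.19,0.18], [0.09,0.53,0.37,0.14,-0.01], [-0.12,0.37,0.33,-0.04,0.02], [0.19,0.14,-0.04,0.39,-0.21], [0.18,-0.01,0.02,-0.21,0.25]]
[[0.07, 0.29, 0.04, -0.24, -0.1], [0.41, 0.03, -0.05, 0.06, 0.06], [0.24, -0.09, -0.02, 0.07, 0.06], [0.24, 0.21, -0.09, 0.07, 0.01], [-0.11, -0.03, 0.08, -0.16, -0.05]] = x @ [[-0.30, 0.07, 0.15, -0.5, -0.13],[0.52, 0.62, -0.43, -0.28, 0.12],[0.12, -0.91, 0.46, 0.42, 0.01],[0.85, 0.27, 0.00, 0.72, 0.00],[0.49, 0.16, 0.17, 0.27, -0.09]]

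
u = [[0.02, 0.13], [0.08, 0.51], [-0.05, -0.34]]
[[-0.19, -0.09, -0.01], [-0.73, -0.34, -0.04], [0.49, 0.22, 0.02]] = u @ [[-0.14,  -0.33,  -1.7], [-1.41,  -0.61,  0.18]]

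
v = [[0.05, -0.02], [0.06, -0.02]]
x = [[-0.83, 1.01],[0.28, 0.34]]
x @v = [[0.02, -0.00], [0.03, -0.01]]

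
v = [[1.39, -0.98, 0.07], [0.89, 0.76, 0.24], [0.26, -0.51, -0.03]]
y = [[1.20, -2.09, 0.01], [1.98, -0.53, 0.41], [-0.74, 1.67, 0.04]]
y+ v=[[2.59, -3.07, 0.08], [2.87, 0.23, 0.65], [-0.48, 1.16, 0.01]]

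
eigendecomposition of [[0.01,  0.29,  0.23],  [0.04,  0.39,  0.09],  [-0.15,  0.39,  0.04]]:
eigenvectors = [[(0.71+0j), (0.71-0j), 0.62+0.00j], [(0.01-0.15j), (0.01+0.15j), (0.68+0j)], [(-0.1+0.68j), (-0.1-0.68j), (0.4+0j)]]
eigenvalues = [(-0.02+0.16j), (-0.02-0.16j), (0.48+0j)]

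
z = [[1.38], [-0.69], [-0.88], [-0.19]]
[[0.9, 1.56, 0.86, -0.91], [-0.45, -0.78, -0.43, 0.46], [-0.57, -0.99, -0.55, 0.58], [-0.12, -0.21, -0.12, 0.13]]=z@ [[0.65, 1.13, 0.62, -0.66]]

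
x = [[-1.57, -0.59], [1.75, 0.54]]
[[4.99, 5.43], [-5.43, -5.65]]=x @ [[-2.74, -2.16], [-1.17, -3.46]]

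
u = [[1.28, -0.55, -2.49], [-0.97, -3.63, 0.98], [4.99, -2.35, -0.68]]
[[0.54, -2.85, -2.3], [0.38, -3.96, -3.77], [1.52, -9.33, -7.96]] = u @ [[0.21, -1.15, -0.95], [-0.18, 1.46, 1.33], [-0.07, 0.23, 0.14]]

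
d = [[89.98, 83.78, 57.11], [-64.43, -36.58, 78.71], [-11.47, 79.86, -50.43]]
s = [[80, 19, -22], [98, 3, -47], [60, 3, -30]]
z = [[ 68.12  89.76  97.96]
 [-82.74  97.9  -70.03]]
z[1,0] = -82.74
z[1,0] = -82.74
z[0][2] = 97.96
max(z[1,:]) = 97.9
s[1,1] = 3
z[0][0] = 68.12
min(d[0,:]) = 57.11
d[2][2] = -50.43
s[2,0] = 60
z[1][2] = -70.03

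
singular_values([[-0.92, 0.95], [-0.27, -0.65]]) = [1.36, 0.63]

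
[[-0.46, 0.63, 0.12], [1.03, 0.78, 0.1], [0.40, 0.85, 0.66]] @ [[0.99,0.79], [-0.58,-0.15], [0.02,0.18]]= [[-0.82, -0.44], [0.57, 0.71], [-0.08, 0.31]]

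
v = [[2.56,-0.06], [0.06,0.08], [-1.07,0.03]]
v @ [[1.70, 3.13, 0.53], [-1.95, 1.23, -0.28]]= [[4.47, 7.94, 1.37], [-0.05, 0.29, 0.01], [-1.88, -3.31, -0.58]]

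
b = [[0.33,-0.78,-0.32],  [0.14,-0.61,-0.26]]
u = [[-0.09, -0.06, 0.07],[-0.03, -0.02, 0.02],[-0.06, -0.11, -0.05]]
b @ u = [[0.01, 0.03, 0.02], [0.02, 0.03, 0.01]]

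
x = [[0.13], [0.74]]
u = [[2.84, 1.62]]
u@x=[[1.57]]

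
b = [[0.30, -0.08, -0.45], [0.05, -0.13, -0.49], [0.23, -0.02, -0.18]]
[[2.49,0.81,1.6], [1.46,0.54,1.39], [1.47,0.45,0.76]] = b @ [[3.91, 0.80, 0.69], [3.91, 2.86, 3.81], [-3.62, -1.78, -3.77]]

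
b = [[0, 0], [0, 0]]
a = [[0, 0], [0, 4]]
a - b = [[0, 0], [0, 4]]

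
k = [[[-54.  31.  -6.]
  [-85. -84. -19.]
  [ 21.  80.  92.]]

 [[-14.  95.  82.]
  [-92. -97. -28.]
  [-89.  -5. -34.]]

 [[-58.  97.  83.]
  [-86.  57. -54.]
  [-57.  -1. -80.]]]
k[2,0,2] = 83.0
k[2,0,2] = 83.0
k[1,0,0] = -14.0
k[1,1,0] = -92.0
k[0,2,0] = 21.0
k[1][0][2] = 82.0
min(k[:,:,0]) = -92.0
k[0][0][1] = 31.0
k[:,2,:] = [[21.0, 80.0, 92.0], [-89.0, -5.0, -34.0], [-57.0, -1.0, -80.0]]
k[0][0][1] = 31.0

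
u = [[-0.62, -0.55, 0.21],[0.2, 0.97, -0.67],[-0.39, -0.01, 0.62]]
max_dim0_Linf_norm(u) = 0.97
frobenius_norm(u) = 1.64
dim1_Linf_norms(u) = [0.62, 0.97, 0.62]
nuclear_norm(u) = 2.48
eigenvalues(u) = [(-0.56+0j), (0.76+0.26j), (0.76-0.26j)]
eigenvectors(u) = [[0.95+0.00j, -0.32+0.01j, -0.32-0.01j],[0.01+0.00j, (0.87+0j), 0.87-0.00j],[(0.31+0j), 0.17-0.34j, 0.17+0.34j]]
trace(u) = 0.97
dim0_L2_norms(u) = [0.76, 1.12, 0.94]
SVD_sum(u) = [[-0.32, -0.54, 0.44], [0.48, 0.81, -0.66], [-0.22, -0.37, 0.30]] + [[-0.03, 0.04, 0.03], [-0.15, 0.18, 0.12], [-0.27, 0.34, 0.22]] + [[-0.27, -0.05, -0.26], [-0.13, -0.02, -0.13], [0.10, 0.02, 0.1]]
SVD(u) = [[-0.52, 0.11, 0.85], [0.78, 0.47, 0.42], [-0.36, 0.88, -0.32]] @ diag([1.4799000254868069, 0.5588235796089315, 0.44160176792808237]) @ [[0.42,0.71,-0.57], [-0.56,0.70,0.45], [-0.72,-0.14,-0.68]]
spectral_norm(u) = 1.48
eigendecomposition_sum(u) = [[-0.55+0.00j, (-0.2+0j), -0.01+0.00j], [(-0.01+0j), (-0+0j), -0.00+0.00j], [-0.18+0.00j, (-0.07+0j), (-0+0j)]] + [[-0.03+0.12j, -0.18+0.07j, (0.11-0.36j)], [(0.1-0.32j), (0.49-0.17j), -0.33+0.97j], [(-0.1-0.1j), (0.03-0.23j), (0.31+0.32j)]] + [[(-0.03-0.12j), (-0.18-0.07j), (0.11+0.36j)],[(0.1+0.32j), (0.49+0.17j), (-0.33-0.97j)],[-0.10+0.10j, 0.03+0.23j, (0.31-0.32j)]]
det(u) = -0.37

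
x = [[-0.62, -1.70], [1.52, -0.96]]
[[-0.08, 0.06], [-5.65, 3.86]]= x @ [[-3.00, 2.05], [1.14, -0.78]]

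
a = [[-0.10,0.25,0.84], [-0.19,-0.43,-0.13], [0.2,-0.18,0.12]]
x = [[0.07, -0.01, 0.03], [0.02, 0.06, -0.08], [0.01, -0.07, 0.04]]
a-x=[[-0.17,0.26,0.81], [-0.21,-0.49,-0.05], [0.19,-0.11,0.08]]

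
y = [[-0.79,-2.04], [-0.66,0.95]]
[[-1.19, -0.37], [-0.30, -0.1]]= y @ [[0.83, 0.26], [0.26, 0.08]]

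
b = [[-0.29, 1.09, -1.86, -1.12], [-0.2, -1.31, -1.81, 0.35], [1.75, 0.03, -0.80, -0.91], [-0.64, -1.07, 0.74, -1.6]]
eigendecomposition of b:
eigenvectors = [[-0.62+0.00j, -0.62-0.00j, (0.41+0.16j), 0.41-0.16j], [(-0.19-0.38j), -0.19+0.38j, (0.04-0.49j), 0.04+0.49j], [-0.21+0.53j, (-0.21-0.53j), (0.01-0.22j), 0.01+0.22j], [0.32+0.03j, (0.32-0.03j), 0.71+0.00j, 0.71-0.00j]]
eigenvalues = [(0.02+2.3j), (0.02-2.3j), (-2.02+0.37j), (-2.02-0.37j)]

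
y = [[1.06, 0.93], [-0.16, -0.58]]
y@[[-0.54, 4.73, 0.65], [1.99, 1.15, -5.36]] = [[1.28, 6.08, -4.30], [-1.07, -1.42, 3.00]]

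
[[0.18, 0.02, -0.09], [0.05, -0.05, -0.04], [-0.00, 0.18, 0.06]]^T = [[0.18, 0.05, -0.00], [0.02, -0.05, 0.18], [-0.09, -0.04, 0.06]]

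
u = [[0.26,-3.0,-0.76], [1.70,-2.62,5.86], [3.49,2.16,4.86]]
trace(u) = 2.50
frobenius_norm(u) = 9.71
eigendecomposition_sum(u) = [[(0.23+6.09j), -0.57-0.82j, -0.96+5.95j], [1.02-4.79j, (0.28+0.75j), (1.93-4.44j)], [1.67-6.55j, (0.35+1.06j), (2.89-6.02j)]] + [[0.23-6.09j,(-0.57+0.82j),-0.96-5.95j], [1.02+4.79j,0.28-0.75j,(1.93+4.44j)], [(1.67+6.55j),(0.35-1.06j),(2.89+6.02j)]] + [[(-0.2+0j), (-1.85-0j), 1.17+0.00j], [-0.35+0.00j, (-3.19-0j), (2.01+0j)], [(0.16-0j), 1.46+0.00j, (-0.92-0j)]]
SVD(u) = [[0.06,-0.63,-0.78], [-0.72,-0.56,0.4], [-0.69,0.54,-0.49]] @ diag([8.443831303494935, 4.586944925882108, 1.3660707027981307]) @ [[-0.43,0.03,-0.90], [0.16,0.99,-0.05], [-0.89,0.17,0.43]]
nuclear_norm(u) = 14.40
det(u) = -52.91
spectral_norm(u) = 8.44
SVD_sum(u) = [[-0.21, 0.01, -0.45], [2.61, -0.16, 5.50], [2.5, -0.15, 5.26]] + [[-0.47, -2.83, 0.14], [-0.42, -2.55, 0.13], [0.4, 2.43, -0.12]] + [[0.94, -0.18, -0.45], [-0.49, 0.09, 0.23], [0.59, -0.11, -0.28]]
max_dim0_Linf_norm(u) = 5.86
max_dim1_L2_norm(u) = 6.64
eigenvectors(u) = [[(0.57-0.17j),0.57+0.17j,-0.47+0.00j], [(-0.47+0.02j),(-0.47-0.02j),-0.80+0.00j], [-0.65+0.00j,(-0.65-0j),0.37+0.00j]]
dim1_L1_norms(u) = [4.02, 10.18, 10.51]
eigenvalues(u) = [(3.4+0.83j), (3.4-0.83j), (-4.31+0j)]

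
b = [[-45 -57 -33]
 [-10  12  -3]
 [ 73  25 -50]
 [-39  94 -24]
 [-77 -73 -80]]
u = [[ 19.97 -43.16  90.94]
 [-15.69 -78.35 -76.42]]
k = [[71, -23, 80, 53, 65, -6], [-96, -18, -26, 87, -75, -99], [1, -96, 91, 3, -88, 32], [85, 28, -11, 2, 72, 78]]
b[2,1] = 25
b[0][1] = -57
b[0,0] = -45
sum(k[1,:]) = -227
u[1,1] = -78.35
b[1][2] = -3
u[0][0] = 19.97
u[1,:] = [-15.69, -78.35, -76.42]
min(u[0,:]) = -43.16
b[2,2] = -50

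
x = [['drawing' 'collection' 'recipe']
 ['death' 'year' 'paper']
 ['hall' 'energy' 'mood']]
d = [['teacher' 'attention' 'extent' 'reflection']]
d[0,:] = ['teacher', 'attention', 'extent', 'reflection']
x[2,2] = 'mood'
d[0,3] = 'reflection'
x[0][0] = 'drawing'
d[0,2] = 'extent'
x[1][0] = 'death'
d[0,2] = 'extent'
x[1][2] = 'paper'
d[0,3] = 'reflection'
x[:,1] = ['collection', 'year', 'energy']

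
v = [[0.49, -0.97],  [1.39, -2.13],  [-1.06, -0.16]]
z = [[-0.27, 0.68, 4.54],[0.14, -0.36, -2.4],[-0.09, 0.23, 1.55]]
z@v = [[-4.00, -1.91], [2.11, 1.01], [-1.37, -0.65]]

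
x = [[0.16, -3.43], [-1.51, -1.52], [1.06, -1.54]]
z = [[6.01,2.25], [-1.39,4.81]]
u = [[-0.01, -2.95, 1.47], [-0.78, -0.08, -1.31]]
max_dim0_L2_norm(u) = 2.95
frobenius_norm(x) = 4.46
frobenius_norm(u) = 3.63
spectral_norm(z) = 6.45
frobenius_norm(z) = 8.14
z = u @ x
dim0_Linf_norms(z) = [6.01, 4.81]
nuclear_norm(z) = 11.42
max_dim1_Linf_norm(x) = 3.43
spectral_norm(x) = 4.06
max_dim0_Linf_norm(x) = 3.43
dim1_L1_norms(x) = [3.59, 3.03, 2.6]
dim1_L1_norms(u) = [4.43, 2.17]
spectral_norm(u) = 3.34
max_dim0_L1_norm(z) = 7.4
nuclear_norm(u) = 4.76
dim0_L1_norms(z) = [7.4, 7.06]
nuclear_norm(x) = 5.91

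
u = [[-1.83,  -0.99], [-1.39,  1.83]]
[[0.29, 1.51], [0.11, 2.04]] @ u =[[-2.63, 2.48], [-3.04, 3.62]]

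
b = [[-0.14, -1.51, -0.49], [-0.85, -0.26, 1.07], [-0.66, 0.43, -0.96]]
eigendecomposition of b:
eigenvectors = [[(0.73+0j), (-0.65+0j), (-0.65-0j)], [(-0.61+0j), -0.48+0.31j, -0.48-0.31j], [(-0.32+0j), -0.14-0.48j, (-0.14+0.48j)]]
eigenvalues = [(1.33+0j), (-1.35+0.36j), (-1.35-0.36j)]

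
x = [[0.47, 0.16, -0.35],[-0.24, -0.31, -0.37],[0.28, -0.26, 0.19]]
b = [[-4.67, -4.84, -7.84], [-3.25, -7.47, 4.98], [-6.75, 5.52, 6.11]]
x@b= [[-0.35, -5.4, -5.03], [4.63, 1.43, -1.92], [-1.75, 1.64, -2.33]]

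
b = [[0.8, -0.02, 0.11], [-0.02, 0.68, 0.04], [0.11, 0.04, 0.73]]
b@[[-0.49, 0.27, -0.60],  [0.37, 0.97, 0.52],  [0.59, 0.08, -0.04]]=[[-0.33, 0.21, -0.49], [0.29, 0.66, 0.36], [0.39, 0.13, -0.07]]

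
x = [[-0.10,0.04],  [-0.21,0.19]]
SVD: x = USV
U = [[-0.34,-0.94],  [-0.94,0.34]]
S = [0.3, 0.04]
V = [[0.77, -0.64],[0.64, 0.77]]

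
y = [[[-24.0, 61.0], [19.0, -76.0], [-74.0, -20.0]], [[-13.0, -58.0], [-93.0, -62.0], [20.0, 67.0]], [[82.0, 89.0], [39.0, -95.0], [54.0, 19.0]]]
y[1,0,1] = -58.0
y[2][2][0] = 54.0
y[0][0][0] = -24.0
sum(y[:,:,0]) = 10.0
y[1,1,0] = -93.0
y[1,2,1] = 67.0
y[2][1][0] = 39.0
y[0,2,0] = -74.0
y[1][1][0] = -93.0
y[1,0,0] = -13.0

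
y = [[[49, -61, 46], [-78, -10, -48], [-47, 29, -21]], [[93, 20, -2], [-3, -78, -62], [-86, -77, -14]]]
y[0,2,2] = -21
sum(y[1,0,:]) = 111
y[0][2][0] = -47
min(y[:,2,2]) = -21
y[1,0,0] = 93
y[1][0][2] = -2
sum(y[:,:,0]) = -72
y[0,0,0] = 49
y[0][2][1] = 29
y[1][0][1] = 20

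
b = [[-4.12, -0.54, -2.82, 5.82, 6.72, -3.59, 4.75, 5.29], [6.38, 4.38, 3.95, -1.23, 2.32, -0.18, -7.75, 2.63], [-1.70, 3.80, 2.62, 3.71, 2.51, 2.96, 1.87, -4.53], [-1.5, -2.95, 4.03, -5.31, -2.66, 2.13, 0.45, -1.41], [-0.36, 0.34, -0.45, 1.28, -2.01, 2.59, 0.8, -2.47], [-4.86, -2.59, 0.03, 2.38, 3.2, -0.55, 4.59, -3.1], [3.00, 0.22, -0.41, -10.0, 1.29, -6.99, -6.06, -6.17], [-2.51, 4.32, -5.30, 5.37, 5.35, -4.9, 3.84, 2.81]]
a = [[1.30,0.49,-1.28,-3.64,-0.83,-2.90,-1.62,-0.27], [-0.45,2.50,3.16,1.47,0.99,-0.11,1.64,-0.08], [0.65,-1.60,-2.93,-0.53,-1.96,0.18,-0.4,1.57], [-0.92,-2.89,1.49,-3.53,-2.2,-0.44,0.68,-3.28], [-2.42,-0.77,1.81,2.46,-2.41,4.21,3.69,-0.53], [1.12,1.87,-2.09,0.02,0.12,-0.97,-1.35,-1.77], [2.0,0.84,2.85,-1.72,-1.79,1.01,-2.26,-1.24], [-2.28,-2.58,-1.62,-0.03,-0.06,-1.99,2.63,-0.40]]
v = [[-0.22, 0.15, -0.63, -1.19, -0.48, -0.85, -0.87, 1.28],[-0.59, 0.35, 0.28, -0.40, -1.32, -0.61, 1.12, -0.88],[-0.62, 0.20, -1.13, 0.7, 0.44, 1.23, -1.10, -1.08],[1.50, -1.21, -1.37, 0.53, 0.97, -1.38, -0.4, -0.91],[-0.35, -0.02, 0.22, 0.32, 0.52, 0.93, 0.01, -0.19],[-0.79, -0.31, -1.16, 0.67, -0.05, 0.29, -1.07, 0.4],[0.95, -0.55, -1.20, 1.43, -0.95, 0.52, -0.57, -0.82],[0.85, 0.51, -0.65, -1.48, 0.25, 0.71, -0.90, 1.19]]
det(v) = 8.07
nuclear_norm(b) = 66.59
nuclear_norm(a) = 34.75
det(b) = 18922.20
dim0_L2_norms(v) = [2.32, 1.52, 2.62, 2.67, 2.08, 2.5, 2.38, 2.59]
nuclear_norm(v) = 15.81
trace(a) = -8.70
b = v @ a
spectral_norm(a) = 9.37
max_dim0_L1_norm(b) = 35.1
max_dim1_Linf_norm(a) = 4.21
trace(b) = -8.24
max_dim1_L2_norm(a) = 7.29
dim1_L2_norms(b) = [12.95, 12.22, 8.78, 8.32, 4.42, 8.79, 15.31, 12.54]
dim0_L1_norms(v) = [5.87, 3.3, 6.64, 6.72, 4.98, 6.52, 6.04, 6.75]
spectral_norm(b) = 21.77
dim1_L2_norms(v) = [2.29, 2.2, 2.5, 3.12, 1.2, 1.98, 2.62, 2.53]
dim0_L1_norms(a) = [11.14, 13.54, 17.23, 13.4, 10.36, 11.81, 14.27, 9.14]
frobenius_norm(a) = 15.16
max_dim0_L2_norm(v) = 2.67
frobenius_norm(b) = 30.85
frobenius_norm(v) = 6.68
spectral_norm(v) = 3.95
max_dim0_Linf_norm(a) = 4.21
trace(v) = 0.96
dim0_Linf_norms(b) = [6.38, 4.38, 5.3, 10.0, 6.72, 6.99, 7.75, 6.17]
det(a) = 2378.77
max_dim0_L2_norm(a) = 6.39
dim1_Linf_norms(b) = [6.72, 7.75, 4.53, 5.31, 2.59, 4.86, 10.0, 5.37]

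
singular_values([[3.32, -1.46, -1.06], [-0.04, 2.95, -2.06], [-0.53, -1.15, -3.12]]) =[4.05, 3.91, 2.62]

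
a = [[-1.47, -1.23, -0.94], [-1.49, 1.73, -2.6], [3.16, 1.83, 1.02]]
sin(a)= [[-3.97, -1.69, -2.44], [-0.69, 1.82, -3.25], [6.43, 2.93, 2.08]]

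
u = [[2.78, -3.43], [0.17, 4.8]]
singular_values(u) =[6.11, 2.28]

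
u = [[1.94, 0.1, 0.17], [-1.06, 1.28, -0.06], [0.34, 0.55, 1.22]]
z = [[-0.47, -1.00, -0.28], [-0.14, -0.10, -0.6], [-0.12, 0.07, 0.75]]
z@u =[[0.05, -1.48, -0.36], [-0.37, -0.47, -0.75], [-0.05, 0.49, 0.89]]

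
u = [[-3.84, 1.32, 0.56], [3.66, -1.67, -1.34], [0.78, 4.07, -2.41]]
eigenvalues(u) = [(-4.06+0j), (-1.93+0.69j), (-1.93-0.69j)]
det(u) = -17.06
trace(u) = -7.92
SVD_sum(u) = [[-3.59, 1.75, 0.75], [3.71, -1.81, -0.78], [-0.55, 0.27, 0.12]] + [[-0.09, -0.25, 0.17],[0.11, 0.32, -0.21],[1.33, 3.8, -2.53]] + [[-0.17, -0.18, -0.36], [-0.16, -0.18, -0.35], [0.00, 0.00, 0.01]]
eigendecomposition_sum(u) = [[-7.63+0.00j, -0.09-0.00j, (2.52-0j)], [5.75-0.00j, (0.06+0j), -1.90+0.00j], [-10.59+0.00j, -0.12-0.00j, (3.5-0j)]] + [[1.89+2.62j, (0.7+1.9j), (-0.98-0.85j)], [(-1.04+1.4j), (-0.87+0.67j), (0.28-0.64j)], [5.68+7.97j, (2.09+5.78j), (-2.96-2.6j)]] + [[1.89-2.62j, 0.70-1.90j, -0.98+0.85j],[-1.04-1.40j, -0.87-0.67j, (0.28+0.64j)],[(5.68-7.97j), 2.09-5.78j, (-2.96+2.6j)]]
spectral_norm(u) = 5.88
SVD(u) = [[-0.69, -0.07, 0.72], [0.71, 0.08, 0.69], [-0.11, 0.99, -0.01]] @ diag([5.877110032134112, 4.780571937088191, 0.6072969821376067]) @ [[0.88,  -0.43,  -0.19], [0.28,  0.80,  -0.53], [-0.38,  -0.42,  -0.83]]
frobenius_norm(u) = 7.60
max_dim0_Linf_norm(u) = 4.07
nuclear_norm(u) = 11.26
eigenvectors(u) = [[(-0.53+0j), (0.31-0j), 0.31+0.00j], [(0.4+0j), (0.05+0.16j), 0.05-0.16j], [(-0.74+0j), 0.94+0.00j, (0.94-0j)]]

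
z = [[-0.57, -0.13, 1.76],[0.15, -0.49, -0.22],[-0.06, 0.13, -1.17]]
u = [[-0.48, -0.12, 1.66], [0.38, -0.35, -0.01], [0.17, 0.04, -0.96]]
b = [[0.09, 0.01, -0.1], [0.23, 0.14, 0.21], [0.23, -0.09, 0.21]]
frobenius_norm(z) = 2.27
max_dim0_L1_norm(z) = 3.15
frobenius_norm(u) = 2.05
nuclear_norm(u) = 2.58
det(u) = -0.08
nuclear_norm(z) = 3.04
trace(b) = 0.44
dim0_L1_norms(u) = [1.03, 0.51, 2.63]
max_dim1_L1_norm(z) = 2.46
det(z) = -0.39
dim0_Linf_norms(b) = [0.23, 0.14, 0.21]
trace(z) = -2.23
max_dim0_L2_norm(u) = 1.92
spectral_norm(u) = 1.99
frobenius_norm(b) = 0.49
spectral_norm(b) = 0.44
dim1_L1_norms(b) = [0.2, 0.58, 0.53]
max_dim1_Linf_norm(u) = 1.66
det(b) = 0.01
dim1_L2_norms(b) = [0.13, 0.34, 0.32]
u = b + z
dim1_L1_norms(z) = [2.46, 0.86, 1.36]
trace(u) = -1.79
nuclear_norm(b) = 0.74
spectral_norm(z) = 2.18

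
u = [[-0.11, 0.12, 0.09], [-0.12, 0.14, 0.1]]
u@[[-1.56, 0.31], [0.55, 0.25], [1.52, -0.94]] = [[0.37, -0.09],[0.42, -0.1]]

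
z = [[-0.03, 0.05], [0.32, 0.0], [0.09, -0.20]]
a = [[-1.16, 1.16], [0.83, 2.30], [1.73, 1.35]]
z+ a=[[-1.19, 1.21], [1.15, 2.30], [1.82, 1.15]]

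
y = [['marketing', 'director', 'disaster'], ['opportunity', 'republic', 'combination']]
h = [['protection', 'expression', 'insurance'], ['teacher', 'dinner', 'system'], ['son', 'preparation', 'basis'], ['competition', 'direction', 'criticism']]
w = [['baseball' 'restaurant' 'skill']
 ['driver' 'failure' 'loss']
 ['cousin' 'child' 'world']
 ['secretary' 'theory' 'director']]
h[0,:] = ['protection', 'expression', 'insurance']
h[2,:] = ['son', 'preparation', 'basis']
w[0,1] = 'restaurant'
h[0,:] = ['protection', 'expression', 'insurance']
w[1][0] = 'driver'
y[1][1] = 'republic'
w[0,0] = 'baseball'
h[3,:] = ['competition', 'direction', 'criticism']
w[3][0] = 'secretary'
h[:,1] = ['expression', 'dinner', 'preparation', 'direction']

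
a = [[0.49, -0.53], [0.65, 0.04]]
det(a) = 0.364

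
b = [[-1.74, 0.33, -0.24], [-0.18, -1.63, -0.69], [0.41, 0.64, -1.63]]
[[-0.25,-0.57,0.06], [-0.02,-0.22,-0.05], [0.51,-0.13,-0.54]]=b @ [[0.19, 0.31, -0.09], [0.09, 0.03, -0.08], [-0.23, 0.17, 0.28]]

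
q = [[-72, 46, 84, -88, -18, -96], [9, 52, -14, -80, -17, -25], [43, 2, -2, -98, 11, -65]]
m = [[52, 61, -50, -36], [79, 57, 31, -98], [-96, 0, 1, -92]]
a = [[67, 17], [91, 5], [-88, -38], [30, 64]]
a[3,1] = 64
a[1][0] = 91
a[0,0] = 67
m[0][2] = -50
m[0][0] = 52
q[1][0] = 9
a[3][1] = 64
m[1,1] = 57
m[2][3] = -92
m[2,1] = 0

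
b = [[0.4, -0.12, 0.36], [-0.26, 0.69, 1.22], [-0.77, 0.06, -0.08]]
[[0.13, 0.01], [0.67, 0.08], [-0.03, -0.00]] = b @ [[0.01, 0.00], [0.23, 0.03], [0.42, 0.05]]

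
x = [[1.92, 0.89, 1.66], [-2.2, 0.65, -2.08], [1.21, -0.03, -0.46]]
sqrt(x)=[[1.41+0.16j, (0.35-0.08j), (0.76-0.57j)], [-0.79-0.09j, (0.97+0.05j), (-0.85+0.33j)], [0.51-0.25j, (-0.05+0.13j), (0.34+0.9j)]]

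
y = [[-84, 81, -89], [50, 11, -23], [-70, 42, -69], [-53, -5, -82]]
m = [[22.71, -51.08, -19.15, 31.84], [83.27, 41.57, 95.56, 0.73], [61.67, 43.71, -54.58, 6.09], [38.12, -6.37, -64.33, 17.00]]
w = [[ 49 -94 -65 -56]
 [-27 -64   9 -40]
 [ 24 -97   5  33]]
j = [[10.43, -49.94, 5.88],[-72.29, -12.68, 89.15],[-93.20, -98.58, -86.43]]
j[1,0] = -72.29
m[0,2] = -19.15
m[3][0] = 38.12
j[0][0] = 10.43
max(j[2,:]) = -86.43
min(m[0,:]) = -51.08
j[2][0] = -93.2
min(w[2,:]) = -97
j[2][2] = -86.43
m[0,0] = 22.71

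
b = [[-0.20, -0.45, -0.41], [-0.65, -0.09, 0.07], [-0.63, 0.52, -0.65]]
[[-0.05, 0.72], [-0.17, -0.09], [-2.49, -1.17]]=b@[[0.69, 0.39], [-1.78, -1.77], [1.74, -0.00]]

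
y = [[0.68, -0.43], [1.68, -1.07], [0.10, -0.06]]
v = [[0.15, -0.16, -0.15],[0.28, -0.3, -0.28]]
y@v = [[-0.02, 0.02, 0.02], [-0.05, 0.05, 0.05], [-0.00, 0.0, 0.0]]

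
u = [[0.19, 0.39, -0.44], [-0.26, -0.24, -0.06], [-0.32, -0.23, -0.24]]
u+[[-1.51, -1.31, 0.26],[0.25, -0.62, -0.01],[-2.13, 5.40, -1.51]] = [[-1.32, -0.92, -0.18],[-0.01, -0.86, -0.07],[-2.45, 5.17, -1.75]]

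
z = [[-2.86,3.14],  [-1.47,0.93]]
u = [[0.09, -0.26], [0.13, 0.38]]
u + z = [[-2.77, 2.88], [-1.34, 1.31]]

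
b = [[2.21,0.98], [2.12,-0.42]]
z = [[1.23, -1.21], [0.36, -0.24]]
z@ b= [[0.15, 1.71], [0.29, 0.45]]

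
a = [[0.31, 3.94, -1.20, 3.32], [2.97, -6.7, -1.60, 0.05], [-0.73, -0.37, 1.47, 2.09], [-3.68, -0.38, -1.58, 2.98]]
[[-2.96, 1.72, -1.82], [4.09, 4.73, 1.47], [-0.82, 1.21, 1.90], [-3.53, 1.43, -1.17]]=a @ [[0.59, 0.48, 0.14],[-0.40, -0.42, -0.38],[0.2, -0.28, 0.94],[-0.4, 0.87, 0.23]]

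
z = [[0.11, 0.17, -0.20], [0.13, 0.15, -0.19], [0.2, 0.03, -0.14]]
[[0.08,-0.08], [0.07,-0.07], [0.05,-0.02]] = z@[[0.15, 0.18],[0.2, -0.22],[-0.13, 0.32]]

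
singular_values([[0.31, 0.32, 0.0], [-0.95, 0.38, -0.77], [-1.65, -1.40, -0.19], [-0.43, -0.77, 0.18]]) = [2.42, 1.22, 0.0]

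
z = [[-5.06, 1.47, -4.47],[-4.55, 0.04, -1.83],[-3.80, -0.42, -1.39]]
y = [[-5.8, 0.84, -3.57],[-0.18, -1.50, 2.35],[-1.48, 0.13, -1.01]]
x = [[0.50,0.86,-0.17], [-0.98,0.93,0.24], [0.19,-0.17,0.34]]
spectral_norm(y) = 7.22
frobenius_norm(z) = 9.40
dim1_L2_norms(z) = [6.91, 4.9, 4.07]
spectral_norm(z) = 9.18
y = x @ z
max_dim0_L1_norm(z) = 13.41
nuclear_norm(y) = 9.79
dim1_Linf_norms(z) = [5.06, 4.55, 3.8]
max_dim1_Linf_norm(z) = 5.06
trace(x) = 1.77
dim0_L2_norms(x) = [1.12, 1.28, 0.45]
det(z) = -4.13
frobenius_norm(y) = 7.62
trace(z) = -6.41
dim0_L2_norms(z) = [7.79, 1.53, 5.03]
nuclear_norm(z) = 11.42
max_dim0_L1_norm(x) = 1.96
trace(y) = -8.31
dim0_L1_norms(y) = [7.46, 2.47, 6.93]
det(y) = -2.08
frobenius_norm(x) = 1.76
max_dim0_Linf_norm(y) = 5.8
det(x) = 0.51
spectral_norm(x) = 1.42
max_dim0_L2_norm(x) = 1.28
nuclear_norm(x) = 2.75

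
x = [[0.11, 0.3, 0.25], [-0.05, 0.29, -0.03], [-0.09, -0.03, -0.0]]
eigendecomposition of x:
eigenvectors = [[(-0.87+0j),-0.87-0.00j,(-0.72+0j)], [(-0.08-0.12j),(-0.08+0.12j),(-0.61+0j)], [(0.22-0.41j),(0.22+0.41j),(0.34+0j)]]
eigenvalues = [(0.08+0.16j), (0.08-0.16j), (0.25+0j)]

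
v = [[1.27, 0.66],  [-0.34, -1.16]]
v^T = [[1.27, -0.34], [0.66, -1.16]]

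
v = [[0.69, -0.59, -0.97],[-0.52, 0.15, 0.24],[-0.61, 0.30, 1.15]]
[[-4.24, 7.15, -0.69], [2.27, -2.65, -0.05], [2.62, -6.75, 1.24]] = v @ [[-3.46,2.49,0.62], [4.22,-3.03,-0.74], [-0.66,-3.76,1.60]]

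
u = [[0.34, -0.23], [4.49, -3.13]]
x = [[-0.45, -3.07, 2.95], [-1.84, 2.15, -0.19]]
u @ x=[[0.27,  -1.54,  1.05], [3.74,  -20.51,  13.84]]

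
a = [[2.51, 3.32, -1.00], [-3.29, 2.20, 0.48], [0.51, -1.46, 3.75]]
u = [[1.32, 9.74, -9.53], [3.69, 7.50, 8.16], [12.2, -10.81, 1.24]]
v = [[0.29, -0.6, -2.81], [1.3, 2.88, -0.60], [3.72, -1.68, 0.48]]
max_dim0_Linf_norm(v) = 3.72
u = a @ v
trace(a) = 8.46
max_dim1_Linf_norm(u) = 12.2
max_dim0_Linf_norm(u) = 12.2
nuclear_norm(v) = 10.21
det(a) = 60.56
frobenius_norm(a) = 7.12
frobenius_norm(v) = 5.96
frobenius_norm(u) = 24.31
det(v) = 38.06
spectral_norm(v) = 4.12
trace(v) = 3.65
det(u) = 2305.92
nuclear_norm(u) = 40.83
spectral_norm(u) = 18.39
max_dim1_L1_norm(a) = 6.83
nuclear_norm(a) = 12.06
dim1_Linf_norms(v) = [2.81, 2.88, 3.72]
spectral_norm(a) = 4.99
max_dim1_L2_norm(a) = 4.28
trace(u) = 10.06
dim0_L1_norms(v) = [5.31, 5.16, 3.89]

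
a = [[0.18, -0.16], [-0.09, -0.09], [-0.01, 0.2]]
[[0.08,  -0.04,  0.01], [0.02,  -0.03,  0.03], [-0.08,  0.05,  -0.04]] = a @ [[0.12, 0.04, -0.1], [-0.37, 0.27, -0.18]]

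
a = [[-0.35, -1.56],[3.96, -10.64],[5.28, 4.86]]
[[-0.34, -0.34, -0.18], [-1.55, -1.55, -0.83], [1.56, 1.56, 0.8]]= a @ [[0.12, 0.12, 0.06], [0.19, 0.19, 0.1]]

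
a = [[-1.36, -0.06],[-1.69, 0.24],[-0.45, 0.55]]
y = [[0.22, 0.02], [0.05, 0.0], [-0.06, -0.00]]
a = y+[[-1.58, -0.08], [-1.74, 0.24], [-0.39, 0.55]]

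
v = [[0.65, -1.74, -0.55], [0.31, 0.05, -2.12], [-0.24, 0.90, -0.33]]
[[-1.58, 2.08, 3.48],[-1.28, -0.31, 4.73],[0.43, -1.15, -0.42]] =v @ [[-2.4, -0.64, -2.01], [-0.07, -1.44, -1.94], [0.25, 0.02, -2.57]]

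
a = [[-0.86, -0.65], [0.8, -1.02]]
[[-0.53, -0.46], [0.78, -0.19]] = a @[[0.75,0.25], [-0.18,0.38]]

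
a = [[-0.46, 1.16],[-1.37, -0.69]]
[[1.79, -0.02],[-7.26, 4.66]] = a@[[3.77,-2.83], [3.04,-1.14]]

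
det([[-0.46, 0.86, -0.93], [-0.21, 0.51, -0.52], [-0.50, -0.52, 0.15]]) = 0.001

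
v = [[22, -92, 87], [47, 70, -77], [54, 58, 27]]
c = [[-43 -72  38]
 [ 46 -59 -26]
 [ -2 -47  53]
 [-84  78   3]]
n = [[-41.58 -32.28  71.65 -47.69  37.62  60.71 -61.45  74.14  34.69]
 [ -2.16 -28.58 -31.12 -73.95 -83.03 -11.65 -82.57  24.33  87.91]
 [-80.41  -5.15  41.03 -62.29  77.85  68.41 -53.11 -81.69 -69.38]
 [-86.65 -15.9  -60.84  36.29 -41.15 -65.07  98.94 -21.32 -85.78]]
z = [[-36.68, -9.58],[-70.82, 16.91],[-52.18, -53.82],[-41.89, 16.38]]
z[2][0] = -52.18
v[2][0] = 54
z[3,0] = -41.89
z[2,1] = -53.82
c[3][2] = 3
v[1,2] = -77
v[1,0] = 47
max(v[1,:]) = 70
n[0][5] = 60.71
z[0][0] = -36.68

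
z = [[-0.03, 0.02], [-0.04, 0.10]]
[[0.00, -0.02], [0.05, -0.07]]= z @[[0.29, 0.41],[0.60, -0.52]]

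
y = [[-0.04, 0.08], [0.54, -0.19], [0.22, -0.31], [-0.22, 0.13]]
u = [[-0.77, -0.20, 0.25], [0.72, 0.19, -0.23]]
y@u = [[0.09, 0.02, -0.03], [-0.55, -0.14, 0.18], [-0.39, -0.10, 0.13], [0.26, 0.07, -0.08]]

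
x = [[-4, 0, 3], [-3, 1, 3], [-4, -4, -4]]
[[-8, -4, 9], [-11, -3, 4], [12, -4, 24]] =x @ [[2, 1, -3], [-5, 0, -2], [0, 0, -1]]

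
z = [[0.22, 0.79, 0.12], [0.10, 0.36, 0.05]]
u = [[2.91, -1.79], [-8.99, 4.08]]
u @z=[[0.46, 1.65, 0.26],[-1.57, -5.63, -0.87]]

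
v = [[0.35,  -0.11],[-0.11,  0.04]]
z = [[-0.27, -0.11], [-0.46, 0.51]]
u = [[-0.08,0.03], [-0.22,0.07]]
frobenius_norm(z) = 0.75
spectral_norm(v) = 0.39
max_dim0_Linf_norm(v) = 0.35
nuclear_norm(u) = 0.25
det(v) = 0.00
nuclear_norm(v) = 0.39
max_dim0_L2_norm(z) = 0.53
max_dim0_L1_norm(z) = 0.73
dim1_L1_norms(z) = [0.38, 0.97]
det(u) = 0.00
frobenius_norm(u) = 0.25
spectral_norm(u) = 0.25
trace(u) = -0.01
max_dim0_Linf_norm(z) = 0.51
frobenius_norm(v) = 0.39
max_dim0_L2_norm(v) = 0.37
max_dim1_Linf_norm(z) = 0.51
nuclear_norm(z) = 0.97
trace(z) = 0.24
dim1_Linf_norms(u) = [0.08, 0.22]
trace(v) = 0.39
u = z @ v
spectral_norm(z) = 0.70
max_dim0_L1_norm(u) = 0.3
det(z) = -0.19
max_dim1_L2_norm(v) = 0.37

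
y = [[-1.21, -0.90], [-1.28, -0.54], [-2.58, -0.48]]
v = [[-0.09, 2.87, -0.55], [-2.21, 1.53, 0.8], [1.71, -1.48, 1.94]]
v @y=[[-2.15, -1.2], [-1.35, 0.78], [-5.18, -1.67]]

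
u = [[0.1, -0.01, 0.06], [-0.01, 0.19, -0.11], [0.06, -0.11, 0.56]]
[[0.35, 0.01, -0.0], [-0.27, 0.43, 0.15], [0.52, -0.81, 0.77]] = u @[[3.12, 0.98, -0.95], [-1.01, 1.6, 1.81], [0.4, -1.24, 1.83]]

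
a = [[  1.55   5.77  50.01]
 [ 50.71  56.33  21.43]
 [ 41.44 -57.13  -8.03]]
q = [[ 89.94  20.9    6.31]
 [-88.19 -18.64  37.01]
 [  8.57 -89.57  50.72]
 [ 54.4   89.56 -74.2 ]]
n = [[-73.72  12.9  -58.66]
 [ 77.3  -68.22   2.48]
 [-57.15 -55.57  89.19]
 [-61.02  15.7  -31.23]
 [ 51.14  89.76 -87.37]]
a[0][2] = 50.01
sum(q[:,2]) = 19.83999999999999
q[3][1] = 89.56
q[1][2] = 37.01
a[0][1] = 5.77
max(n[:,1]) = 89.76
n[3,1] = 15.7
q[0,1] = 20.9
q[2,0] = 8.57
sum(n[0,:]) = -119.47999999999999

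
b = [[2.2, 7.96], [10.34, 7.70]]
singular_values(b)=[14.65, 4.46]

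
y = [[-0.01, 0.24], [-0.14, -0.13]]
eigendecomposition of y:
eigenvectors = [[0.79+0.00j, (0.79-0j)],[(-0.2+0.57j), -0.20-0.57j]]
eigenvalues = [(-0.07+0.17j), (-0.07-0.17j)]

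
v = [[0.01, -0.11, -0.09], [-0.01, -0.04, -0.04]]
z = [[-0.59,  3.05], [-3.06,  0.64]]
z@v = [[-0.04, -0.06, -0.07], [-0.04, 0.31, 0.25]]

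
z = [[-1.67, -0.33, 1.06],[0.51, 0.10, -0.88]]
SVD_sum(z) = [[-1.56, -0.31, 1.21],[0.74, 0.15, -0.57]] + [[-0.11,-0.02,-0.15],[-0.23,-0.05,-0.31]]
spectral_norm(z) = 2.21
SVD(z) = [[-0.90, 0.43], [0.43, 0.9]] @ diag([2.2095611400727426, 0.42864853700956473]) @ [[0.78, 0.15, -0.60], [-0.59, -0.12, -0.8]]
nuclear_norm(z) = 2.64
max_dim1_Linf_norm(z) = 1.67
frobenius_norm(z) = 2.25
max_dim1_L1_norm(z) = 3.06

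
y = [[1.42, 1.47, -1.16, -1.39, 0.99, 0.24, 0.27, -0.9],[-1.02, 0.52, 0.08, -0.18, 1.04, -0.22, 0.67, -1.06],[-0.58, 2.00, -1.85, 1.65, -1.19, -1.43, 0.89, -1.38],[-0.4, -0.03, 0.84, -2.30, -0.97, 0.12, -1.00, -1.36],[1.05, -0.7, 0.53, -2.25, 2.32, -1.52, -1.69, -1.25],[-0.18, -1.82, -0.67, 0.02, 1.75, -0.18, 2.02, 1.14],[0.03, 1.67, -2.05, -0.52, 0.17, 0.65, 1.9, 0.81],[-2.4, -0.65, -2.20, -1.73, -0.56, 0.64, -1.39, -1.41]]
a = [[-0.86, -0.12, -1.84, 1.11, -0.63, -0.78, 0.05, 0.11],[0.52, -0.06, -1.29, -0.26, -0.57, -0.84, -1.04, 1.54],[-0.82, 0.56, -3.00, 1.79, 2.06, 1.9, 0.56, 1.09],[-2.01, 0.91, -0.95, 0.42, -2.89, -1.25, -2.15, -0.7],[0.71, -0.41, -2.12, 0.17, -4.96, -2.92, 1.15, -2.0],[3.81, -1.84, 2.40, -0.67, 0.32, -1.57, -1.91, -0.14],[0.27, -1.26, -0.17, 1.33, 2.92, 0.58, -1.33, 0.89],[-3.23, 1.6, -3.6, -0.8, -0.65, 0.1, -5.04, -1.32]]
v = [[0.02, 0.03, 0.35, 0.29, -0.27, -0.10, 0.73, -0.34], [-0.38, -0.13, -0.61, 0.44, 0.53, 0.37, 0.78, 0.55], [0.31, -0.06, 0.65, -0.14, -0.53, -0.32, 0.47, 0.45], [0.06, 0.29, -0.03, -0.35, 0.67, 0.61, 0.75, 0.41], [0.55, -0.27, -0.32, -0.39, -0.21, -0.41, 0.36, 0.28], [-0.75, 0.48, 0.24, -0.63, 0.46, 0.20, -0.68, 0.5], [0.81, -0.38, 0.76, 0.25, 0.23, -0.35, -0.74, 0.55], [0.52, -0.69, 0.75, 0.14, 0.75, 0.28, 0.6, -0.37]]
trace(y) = 0.42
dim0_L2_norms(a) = [5.59, 2.98, 6.18, 2.75, 6.85, 4.22, 6.18, 3.26]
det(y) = 1770.21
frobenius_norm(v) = 3.78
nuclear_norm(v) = 9.37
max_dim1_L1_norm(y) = 11.31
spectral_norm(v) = 2.03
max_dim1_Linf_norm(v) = 0.81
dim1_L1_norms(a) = [5.5, 6.12, 11.78, 11.28, 14.44, 12.66, 8.75, 16.34]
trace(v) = -0.93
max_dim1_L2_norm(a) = 7.36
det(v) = 0.51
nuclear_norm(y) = 25.05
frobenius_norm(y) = 10.10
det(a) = 904.48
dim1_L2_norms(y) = [3.06, 2.01, 4.08, 3.16, 4.36, 3.5, 3.46, 4.32]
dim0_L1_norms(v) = [3.4, 2.33, 3.71, 2.63, 3.65, 2.64, 5.11, 3.45]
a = y @ v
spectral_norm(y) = 5.72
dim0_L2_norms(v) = [1.43, 1.01, 1.49, 1.03, 1.4, 1.02, 1.85, 1.25]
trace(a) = -12.68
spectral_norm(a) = 9.11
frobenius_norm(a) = 14.12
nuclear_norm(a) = 31.29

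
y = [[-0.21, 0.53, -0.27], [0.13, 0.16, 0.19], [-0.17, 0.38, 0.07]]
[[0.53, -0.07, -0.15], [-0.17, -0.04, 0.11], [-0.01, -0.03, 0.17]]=y@[[0.37, -0.18, -0.6], [0.4, -0.18, -0.01], [-1.48, 0.06, 1.01]]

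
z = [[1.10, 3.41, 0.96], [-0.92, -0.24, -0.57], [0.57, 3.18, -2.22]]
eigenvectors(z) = [[-0.82+0.00j,-0.82-0.00j,(-0.38+0j)],[0.22-0.37j,0.22+0.37j,(0.1+0j)],[-0.16-0.33j,-0.16+0.33j,0.92+0.00j]]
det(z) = -8.17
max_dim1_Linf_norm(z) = 3.41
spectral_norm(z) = 4.90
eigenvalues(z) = [(0.38+1.92j), (0.38-1.92j), (-2.12+0j)]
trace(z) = -1.36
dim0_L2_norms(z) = [1.54, 4.67, 2.48]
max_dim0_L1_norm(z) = 6.83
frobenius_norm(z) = 5.51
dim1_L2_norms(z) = [3.71, 1.11, 3.92]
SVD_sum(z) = [[0.83, 3.16, -0.63], [-0.09, -0.33, 0.07], [0.9, 3.40, -0.68]] + [[0.46, 0.19, 1.54], [-0.23, -0.1, -0.79], [-0.45, -0.18, -1.51]] + [[-0.19, 0.06, 0.05], [-0.60, 0.19, 0.15], [0.12, -0.04, -0.03]]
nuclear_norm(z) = 8.01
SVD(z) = [[0.68, 0.67, 0.30],[-0.07, -0.34, 0.94],[0.73, -0.66, -0.19]] @ diag([4.904397694953489, 2.413458754598726, 0.6902174219661822]) @ [[0.25,0.95,-0.19], [0.28,0.12,0.95], [-0.93,0.29,0.24]]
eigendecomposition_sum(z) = [[(0.72+0.69j), (2.07-0.75j), (0.08+0.36j)], [-0.50+0.14j, -0.21+1.13j, (-0.18-0.06j)], [-0.14+0.43j, (0.71+0.69j), -0.13+0.10j]] + [[0.72-0.69j,2.07+0.75j,(0.08-0.36j)], [-0.50-0.14j,-0.21-1.13j,-0.18+0.06j], [(-0.14-0.43j),0.71-0.69j,-0.13-0.10j]] + [[(-0.35+0j), (-0.72+0j), 0.80+0.00j], [(0.09-0j), 0.18-0.00j, -0.20-0.00j], [0.85-0.00j, 1.77-0.00j, (-1.96-0j)]]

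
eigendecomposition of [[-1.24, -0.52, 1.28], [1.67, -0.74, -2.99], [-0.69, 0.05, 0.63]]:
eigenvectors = [[(0.39-0.45j), 0.39+0.45j, 0.87+0.00j],[(-0.74+0j), -0.74-0.00j, 0.12+0.00j],[0.31-0.00j, 0.31+0.00j, (0.48+0j)]]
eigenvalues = [(-0.37+0.99j), (-0.37-0.99j), (-0.61+0j)]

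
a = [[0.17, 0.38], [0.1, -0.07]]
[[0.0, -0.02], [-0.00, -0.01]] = a @[[-0.01, -0.09], [0.01, 0.00]]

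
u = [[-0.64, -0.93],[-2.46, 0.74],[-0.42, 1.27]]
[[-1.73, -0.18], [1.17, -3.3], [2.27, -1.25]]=u@[[0.07,1.16], [1.81,-0.6]]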